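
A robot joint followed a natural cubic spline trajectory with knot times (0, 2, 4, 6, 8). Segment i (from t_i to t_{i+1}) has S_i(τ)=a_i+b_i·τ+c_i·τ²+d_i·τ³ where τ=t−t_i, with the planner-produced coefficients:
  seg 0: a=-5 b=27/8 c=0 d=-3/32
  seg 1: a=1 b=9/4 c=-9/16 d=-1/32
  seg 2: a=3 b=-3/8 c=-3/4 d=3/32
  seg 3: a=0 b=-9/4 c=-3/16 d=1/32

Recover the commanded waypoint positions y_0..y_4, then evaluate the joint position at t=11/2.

y_0=-5 y_1=1 y_2=3 y_3=0 y_4=-5
S(11/2) = 273/256

y_0 = S_0(0) = a_0 = -5
y_1 = S_1(0) = a_1 = 1
y_2 = S_2(0) = a_2 = 3
y_3 = S_3(0) = a_3 = 0
y_4 = S_3(2) = -5
t_q=11/2 is in segment 2 (τ=3/2); S_2(τ)=273/256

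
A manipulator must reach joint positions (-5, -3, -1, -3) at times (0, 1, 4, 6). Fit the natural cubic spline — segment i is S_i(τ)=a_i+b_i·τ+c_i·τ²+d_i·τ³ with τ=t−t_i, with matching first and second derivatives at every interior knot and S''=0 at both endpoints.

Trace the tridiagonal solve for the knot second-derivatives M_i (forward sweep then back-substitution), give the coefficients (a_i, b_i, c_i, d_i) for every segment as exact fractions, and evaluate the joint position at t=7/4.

  seg 0: a=-5 b=451/213 c=0 d=-25/213
  seg 1: a=-3 b=376/213 c=-25/71 d=-1/213
  seg 2: a=-1 b=-101/213 c=-28/71 d=14/213
S(7/4) = -8525/4544

Δ: Δ0=2, Δ1=2/3, Δ2=-1
row 1: diag=8, rhs=-8; c'=3/8, d'=-1
row 2: denom=10−3·3/8=71/8; d'=(-10−3·-1)/(71/8)=-56/71
back: M2=-56/71
back: M1=-1−3/8·-56/71=-50/71
M: M0=0, M1=-50/71, M2=-56/71, M3=0
seg 0: a=-5, c=M0/2=0, d=(M1−M0)/(6·1)=-25/213, b=Δ0−h0·(2M0+M1)/6=451/213
seg 1: a=-3, c=M1/2=-25/71, d=(M2−M1)/(6·3)=-1/213, b=Δ1−h1·(2M1+M2)/6=376/213
seg 2: a=-1, c=M2/2=-28/71, d=(M3−M2)/(6·2)=14/213, b=Δ2−h2·(2M2+M3)/6=-101/213
t_q=7/4 → seg 1, τ=3/4; S=-3+376/213·τ+-25/71·τ²+-1/213·τ³=-8525/4544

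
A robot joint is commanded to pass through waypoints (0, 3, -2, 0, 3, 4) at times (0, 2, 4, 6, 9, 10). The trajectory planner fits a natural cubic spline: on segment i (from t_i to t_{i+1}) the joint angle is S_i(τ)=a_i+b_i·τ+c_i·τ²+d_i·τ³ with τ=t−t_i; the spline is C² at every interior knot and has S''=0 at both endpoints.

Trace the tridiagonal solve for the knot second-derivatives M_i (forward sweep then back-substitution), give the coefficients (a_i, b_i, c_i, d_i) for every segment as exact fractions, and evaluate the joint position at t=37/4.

  seg 0: a=0 b=2822/1001 c=0 d=-2641/8008
  seg 1: a=3 b=-2279/2002 c=-7923/4004 d=5197/8008
  seg 2: a=-2 b=-181/143 c=1917/1001 d=-783/2002
  seg 3: a=0 b=131/77 c=-432/1001 d=6/91
  seg 4: a=3 b=893/1001 c=162/1001 d=-54/1001
S(37/4) = 14791/4576

Δ: Δ0=3/2, Δ1=-5/2, Δ2=1, Δ3=1, Δ4=1
row 1: diag=8, rhs=-24; c'=1/4, d'=-3
row 2: denom=8−2·1/4=15/2; d'=(21−2·-3)/(15/2)=18/5
row 3: denom=10−2·4/15=142/15; d'=(0−2·18/5)/(142/15)=-54/71
row 4: denom=8−3·45/142=1001/142; d'=(0−3·-54/71)/(1001/142)=324/1001
back: M4=324/1001
back: M3=-54/71−45/142·324/1001=-864/1001
back: M2=18/5−4/15·-864/1001=3834/1001
back: M1=-3−1/4·3834/1001=-7923/2002
M: M0=0, M1=-7923/2002, M2=3834/1001, M3=-864/1001, M4=324/1001, M5=0
seg 0: a=0, c=M0/2=0, d=(M1−M0)/(6·2)=-2641/8008, b=Δ0−h0·(2M0+M1)/6=2822/1001
seg 1: a=3, c=M1/2=-7923/4004, d=(M2−M1)/(6·2)=5197/8008, b=Δ1−h1·(2M1+M2)/6=-2279/2002
seg 2: a=-2, c=M2/2=1917/1001, d=(M3−M2)/(6·2)=-783/2002, b=Δ2−h2·(2M2+M3)/6=-181/143
seg 3: a=0, c=M3/2=-432/1001, d=(M4−M3)/(6·3)=6/91, b=Δ3−h3·(2M3+M4)/6=131/77
seg 4: a=3, c=M4/2=162/1001, d=(M5−M4)/(6·1)=-54/1001, b=Δ4−h4·(2M4+M5)/6=893/1001
t_q=37/4 → seg 4, τ=1/4; S=3+893/1001·τ+162/1001·τ²+-54/1001·τ³=14791/4576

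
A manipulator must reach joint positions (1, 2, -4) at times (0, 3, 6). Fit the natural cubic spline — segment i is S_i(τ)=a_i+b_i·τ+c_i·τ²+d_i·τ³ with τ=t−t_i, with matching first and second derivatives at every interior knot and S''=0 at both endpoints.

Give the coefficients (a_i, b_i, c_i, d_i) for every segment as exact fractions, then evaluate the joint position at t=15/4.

  seg 0: a=1 b=11/12 c=0 d=-7/108
  seg 1: a=2 b=-5/6 c=-7/12 d=7/108
S(15/4) = 275/256

Δ: Δ0=1/3, Δ1=-2
row 1: diag=12, rhs=-14; c'=1/4, d'=-7/6
back: M1=-7/6
M: M0=0, M1=-7/6, M2=0
seg 0: a=1, c=M0/2=0, d=(M1−M0)/(6·3)=-7/108, b=Δ0−h0·(2M0+M1)/6=11/12
seg 1: a=2, c=M1/2=-7/12, d=(M2−M1)/(6·3)=7/108, b=Δ1−h1·(2M1+M2)/6=-5/6
t_q=15/4 → seg 1, τ=3/4; S=2+-5/6·τ+-7/12·τ²+7/108·τ³=275/256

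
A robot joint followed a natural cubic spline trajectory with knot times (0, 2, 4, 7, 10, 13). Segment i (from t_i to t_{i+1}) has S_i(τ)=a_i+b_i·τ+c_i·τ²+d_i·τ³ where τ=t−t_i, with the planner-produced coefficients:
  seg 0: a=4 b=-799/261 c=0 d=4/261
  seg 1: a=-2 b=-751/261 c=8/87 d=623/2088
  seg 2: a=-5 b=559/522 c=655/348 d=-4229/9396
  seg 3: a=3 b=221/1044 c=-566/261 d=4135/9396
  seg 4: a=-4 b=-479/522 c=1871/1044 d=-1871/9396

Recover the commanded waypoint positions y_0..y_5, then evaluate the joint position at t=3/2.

y_0 = S_0(0) = a_0 = 4
y_1 = S_1(0) = a_1 = -2
y_2 = S_2(0) = a_2 = -5
y_3 = S_3(0) = a_3 = 3
y_4 = S_4(0) = a_4 = -4
y_5 = S_4(3) = 4
t_q=3/2 is in segment 0 (τ=3/2); S_0(τ)=-47/87

y_0=4 y_1=-2 y_2=-5 y_3=3 y_4=-4 y_5=4
S(3/2) = -47/87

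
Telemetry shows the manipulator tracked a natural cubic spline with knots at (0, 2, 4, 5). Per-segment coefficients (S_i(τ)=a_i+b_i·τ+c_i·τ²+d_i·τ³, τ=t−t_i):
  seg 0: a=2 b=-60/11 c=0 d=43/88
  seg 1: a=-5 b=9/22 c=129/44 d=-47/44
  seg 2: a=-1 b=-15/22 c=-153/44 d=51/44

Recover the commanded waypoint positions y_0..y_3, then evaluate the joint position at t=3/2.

y_0 = S_0(0) = a_0 = 2
y_1 = S_1(0) = a_1 = -5
y_2 = S_2(0) = a_2 = -1
y_3 = S_2(1) = -4
t_q=3/2 is in segment 0 (τ=3/2); S_0(τ)=-3191/704

y_0=2 y_1=-5 y_2=-1 y_3=-4
S(3/2) = -3191/704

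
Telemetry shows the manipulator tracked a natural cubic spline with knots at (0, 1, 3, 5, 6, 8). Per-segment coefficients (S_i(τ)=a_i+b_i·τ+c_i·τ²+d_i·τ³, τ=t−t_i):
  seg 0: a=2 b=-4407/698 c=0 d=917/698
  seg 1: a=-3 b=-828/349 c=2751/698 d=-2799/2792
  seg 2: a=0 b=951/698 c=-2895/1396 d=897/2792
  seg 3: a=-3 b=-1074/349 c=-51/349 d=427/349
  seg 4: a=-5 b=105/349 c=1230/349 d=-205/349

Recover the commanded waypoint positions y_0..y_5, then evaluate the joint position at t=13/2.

y_0=2 y_1=-3 y_2=0 y_3=-3 y_4=-5 y_5=5
S(13/2) = -11285/2792

y_0 = S_0(0) = a_0 = 2
y_1 = S_1(0) = a_1 = -3
y_2 = S_2(0) = a_2 = 0
y_3 = S_3(0) = a_3 = -3
y_4 = S_4(0) = a_4 = -5
y_5 = S_4(2) = 5
t_q=13/2 is in segment 4 (τ=1/2); S_4(τ)=-11285/2792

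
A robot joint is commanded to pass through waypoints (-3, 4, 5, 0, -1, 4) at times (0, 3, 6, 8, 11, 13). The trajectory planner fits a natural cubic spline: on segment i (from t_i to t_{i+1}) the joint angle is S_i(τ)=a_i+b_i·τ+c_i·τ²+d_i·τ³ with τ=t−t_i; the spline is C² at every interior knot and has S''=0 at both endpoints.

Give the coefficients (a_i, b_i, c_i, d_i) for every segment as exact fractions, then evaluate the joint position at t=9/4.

Δ: Δ0=7/3, Δ1=1/3, Δ2=-5/2, Δ3=-1/3, Δ4=5/2
row 1: diag=12, rhs=-12; c'=1/4, d'=-1
row 2: denom=10−3·1/4=37/4; d'=(-17−3·-1)/(37/4)=-56/37
row 3: denom=10−2·8/37=354/37; d'=(13−2·-56/37)/(354/37)=593/354
row 4: denom=10−3·37/118=1069/118; d'=(17−3·593/354)/(1069/118)=1413/1069
back: M4=1413/1069
back: M3=593/354−37/118·1413/1069=4043/3207
back: M2=-56/37−8/37·4043/3207=-5728/3207
back: M1=-1−1/4·-5728/3207=-1775/3207
M: M0=0, M1=-1775/3207, M2=-5728/3207, M3=4043/3207, M4=1413/1069, M5=0
seg 0: a=-3, c=M0/2=0, d=(M1−M0)/(6·3)=-1775/57726, b=Δ0−h0·(2M0+M1)/6=16741/6414
seg 1: a=4, c=M1/2=-1775/6414, d=(M2−M1)/(6·3)=-3953/57726, b=Δ1−h1·(2M1+M2)/6=5708/3207
seg 2: a=5, c=M2/2=-2864/3207, d=(M3−M2)/(6·2)=3257/12828, b=Δ2−h2·(2M2+M3)/6=-11093/6414
seg 3: a=0, c=M3/2=4043/6414, d=(M4−M3)/(6·3)=98/28863, b=Δ3−h3·(2M3+M4)/6=-4821/2138
seg 4: a=-1, c=M4/2=1413/2138, d=(M5−M4)/(6·2)=-471/4276, b=Δ4−h4·(2M4+M5)/6=3461/2138
t_q=9/4 → seg 0, τ=9/4; S=-3+16741/6414·τ+0·τ²+-1775/57726·τ³=345147/136832

  seg 0: a=-3 b=16741/6414 c=0 d=-1775/57726
  seg 1: a=4 b=5708/3207 c=-1775/6414 d=-3953/57726
  seg 2: a=5 b=-11093/6414 c=-2864/3207 d=3257/12828
  seg 3: a=0 b=-4821/2138 c=4043/6414 d=98/28863
  seg 4: a=-1 b=3461/2138 c=1413/2138 d=-471/4276
S(9/4) = 345147/136832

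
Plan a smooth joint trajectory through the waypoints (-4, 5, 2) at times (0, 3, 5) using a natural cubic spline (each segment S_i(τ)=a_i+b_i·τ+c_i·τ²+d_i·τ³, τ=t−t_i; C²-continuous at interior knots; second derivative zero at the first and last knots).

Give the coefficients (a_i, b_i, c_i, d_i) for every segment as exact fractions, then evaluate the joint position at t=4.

Δ: Δ0=3, Δ1=-3/2
row 1: diag=10, rhs=-27; c'=1/5, d'=-27/10
back: M1=-27/10
M: M0=0, M1=-27/10, M2=0
seg 0: a=-4, c=M0/2=0, d=(M1−M0)/(6·3)=-3/20, b=Δ0−h0·(2M0+M1)/6=87/20
seg 1: a=5, c=M1/2=-27/20, d=(M2−M1)/(6·2)=9/40, b=Δ1−h1·(2M1+M2)/6=3/10
t_q=4 → seg 1, τ=1; S=5+3/10·τ+-27/20·τ²+9/40·τ³=167/40

  seg 0: a=-4 b=87/20 c=0 d=-3/20
  seg 1: a=5 b=3/10 c=-27/20 d=9/40
S(4) = 167/40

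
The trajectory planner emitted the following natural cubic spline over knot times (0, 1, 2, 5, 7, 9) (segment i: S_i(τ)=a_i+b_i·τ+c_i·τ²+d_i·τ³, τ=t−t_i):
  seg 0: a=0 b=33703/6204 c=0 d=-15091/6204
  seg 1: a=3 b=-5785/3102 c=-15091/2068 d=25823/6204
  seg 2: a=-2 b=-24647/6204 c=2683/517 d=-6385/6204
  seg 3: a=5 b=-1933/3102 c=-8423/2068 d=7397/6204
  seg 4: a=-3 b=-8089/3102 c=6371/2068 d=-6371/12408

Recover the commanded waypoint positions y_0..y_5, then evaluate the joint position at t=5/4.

y_0=0 y_1=3 y_2=-2 y_3=5 y_4=-3 y_5=0
S(5/4) = 283593/132352

y_0 = S_0(0) = a_0 = 0
y_1 = S_1(0) = a_1 = 3
y_2 = S_2(0) = a_2 = -2
y_3 = S_3(0) = a_3 = 5
y_4 = S_4(0) = a_4 = -3
y_5 = S_4(2) = 0
t_q=5/4 is in segment 1 (τ=1/4); S_1(τ)=283593/132352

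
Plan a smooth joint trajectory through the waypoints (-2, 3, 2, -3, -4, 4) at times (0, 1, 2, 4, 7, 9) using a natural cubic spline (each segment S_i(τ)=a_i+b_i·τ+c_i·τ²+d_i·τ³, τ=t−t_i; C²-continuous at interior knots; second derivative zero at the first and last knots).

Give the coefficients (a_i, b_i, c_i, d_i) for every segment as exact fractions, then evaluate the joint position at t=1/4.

Δ: Δ0=5, Δ1=-1, Δ2=-5/2, Δ3=-1/3, Δ4=4
row 1: diag=4, rhs=-36; c'=1/4, d'=-9
row 2: denom=6−1·1/4=23/4; d'=(-9−1·-9)/(23/4)=0
row 3: denom=10−2·8/23=214/23; d'=(13−2·0)/(214/23)=299/214
row 4: denom=10−3·69/214=1933/214; d'=(26−3·299/214)/(1933/214)=4667/1933
back: M4=4667/1933
back: M3=299/214−69/214·4667/1933=1196/1933
back: M2=0−8/23·1196/1933=-416/1933
back: M1=-9−1/4·-416/1933=-17293/1933
M: M0=0, M1=-17293/1933, M2=-416/1933, M3=1196/1933, M4=4667/1933, M5=0
seg 0: a=-2, c=M0/2=0, d=(M1−M0)/(6·1)=-17293/11598, b=Δ0−h0·(2M0+M1)/6=75283/11598
seg 1: a=3, c=M1/2=-17293/3866, d=(M2−M1)/(6·1)=16877/11598, b=Δ1−h1·(2M1+M2)/6=11702/5799
seg 2: a=2, c=M2/2=-208/1933, d=(M3−M2)/(6·2)=403/5799, b=Δ2−h2·(2M2+M3)/6=-29723/11598
seg 3: a=-3, c=M3/2=598/1933, d=(M4−M3)/(6·3)=1157/11598, b=Δ3−h3·(2M3+M4)/6=-25043/11598
seg 4: a=-4, c=M4/2=4667/3866, d=(M5−M4)/(6·2)=-4667/23196, b=Δ4−h4·(2M4+M5)/6=13862/5799
t_q=1/4 → seg 0, τ=1/4; S=-2+75283/11598·τ+0·τ²+-17293/11598·τ³=-99103/247424

  seg 0: a=-2 b=75283/11598 c=0 d=-17293/11598
  seg 1: a=3 b=11702/5799 c=-17293/3866 d=16877/11598
  seg 2: a=2 b=-29723/11598 c=-208/1933 d=403/5799
  seg 3: a=-3 b=-25043/11598 c=598/1933 d=1157/11598
  seg 4: a=-4 b=13862/5799 c=4667/3866 d=-4667/23196
S(1/4) = -99103/247424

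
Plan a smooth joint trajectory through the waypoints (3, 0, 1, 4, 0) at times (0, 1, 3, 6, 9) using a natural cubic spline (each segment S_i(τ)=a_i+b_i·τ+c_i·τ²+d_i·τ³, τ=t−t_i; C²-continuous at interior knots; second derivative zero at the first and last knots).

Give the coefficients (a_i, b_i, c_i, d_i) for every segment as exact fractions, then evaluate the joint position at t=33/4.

  seg 0: a=3 b=-4433/1236 c=0 d=725/1236
  seg 1: a=0 b=-1129/618 c=725/412 d=-737/2472
  seg 2: a=1 b=505/309 c=-3/103 d=-169/2781
  seg 3: a=4 b=-56/309 c=-178/309 d=178/2781
S(33/4) = 4631/3296

Δ: Δ0=-3, Δ1=1/2, Δ2=1, Δ3=-4/3
row 1: diag=6, rhs=21; c'=1/3, d'=7/2
row 2: denom=10−2·1/3=28/3; d'=(3−2·7/2)/(28/3)=-3/7
row 3: denom=12−3·9/28=309/28; d'=(-14−3·-3/7)/(309/28)=-356/309
back: M3=-356/309
back: M2=-3/7−9/28·-356/309=-6/103
back: M1=7/2−1/3·-6/103=725/206
M: M0=0, M1=725/206, M2=-6/103, M3=-356/309, M4=0
seg 0: a=3, c=M0/2=0, d=(M1−M0)/(6·1)=725/1236, b=Δ0−h0·(2M0+M1)/6=-4433/1236
seg 1: a=0, c=M1/2=725/412, d=(M2−M1)/(6·2)=-737/2472, b=Δ1−h1·(2M1+M2)/6=-1129/618
seg 2: a=1, c=M2/2=-3/103, d=(M3−M2)/(6·3)=-169/2781, b=Δ2−h2·(2M2+M3)/6=505/309
seg 3: a=4, c=M3/2=-178/309, d=(M4−M3)/(6·3)=178/2781, b=Δ3−h3·(2M3+M4)/6=-56/309
t_q=33/4 → seg 3, τ=9/4; S=4+-56/309·τ+-178/309·τ²+178/2781·τ³=4631/3296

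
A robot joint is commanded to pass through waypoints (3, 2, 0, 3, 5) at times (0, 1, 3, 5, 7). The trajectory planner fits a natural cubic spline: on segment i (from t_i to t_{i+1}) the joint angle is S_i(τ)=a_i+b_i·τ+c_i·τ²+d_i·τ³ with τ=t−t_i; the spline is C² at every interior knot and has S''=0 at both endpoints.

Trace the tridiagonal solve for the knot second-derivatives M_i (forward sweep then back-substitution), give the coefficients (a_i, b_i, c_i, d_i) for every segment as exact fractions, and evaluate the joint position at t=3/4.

Δ: Δ0=-1, Δ1=-1, Δ2=3/2, Δ3=1
row 1: diag=6, rhs=0; c'=1/3, d'=0
row 2: denom=8−2·1/3=22/3; d'=(15−2·0)/(22/3)=45/22
row 3: denom=8−2·3/11=82/11; d'=(-3−2·45/22)/(82/11)=-39/41
back: M3=-39/41
back: M2=45/22−3/11·-39/41=189/82
back: M1=0−1/3·189/82=-63/82
M: M0=0, M1=-63/82, M2=189/82, M3=-39/41, M4=0
seg 0: a=3, c=M0/2=0, d=(M1−M0)/(6·1)=-21/164, b=Δ0−h0·(2M0+M1)/6=-143/164
seg 1: a=2, c=M1/2=-63/164, d=(M2−M1)/(6·2)=21/82, b=Δ1−h1·(2M1+M2)/6=-103/82
seg 2: a=0, c=M2/2=189/164, d=(M3−M2)/(6·2)=-89/328, b=Δ2−h2·(2M2+M3)/6=23/82
seg 3: a=3, c=M3/2=-39/82, d=(M4−M3)/(6·2)=13/164, b=Δ3−h3·(2M3+M4)/6=67/41
t_q=3/4 → seg 0, τ=3/4; S=3+-143/164·τ+0·τ²+-21/164·τ³=24057/10496

  seg 0: a=3 b=-143/164 c=0 d=-21/164
  seg 1: a=2 b=-103/82 c=-63/164 d=21/82
  seg 2: a=0 b=23/82 c=189/164 d=-89/328
  seg 3: a=3 b=67/41 c=-39/82 d=13/164
S(3/4) = 24057/10496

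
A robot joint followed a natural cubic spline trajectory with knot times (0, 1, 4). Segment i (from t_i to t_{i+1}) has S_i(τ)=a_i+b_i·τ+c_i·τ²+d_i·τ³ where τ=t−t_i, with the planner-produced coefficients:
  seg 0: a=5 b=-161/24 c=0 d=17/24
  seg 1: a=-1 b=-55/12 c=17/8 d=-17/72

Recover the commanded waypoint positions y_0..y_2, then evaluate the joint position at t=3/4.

y_0 = S_0(0) = a_0 = 5
y_1 = S_1(0) = a_1 = -1
y_2 = S_1(3) = -2
t_q=3/4 is in segment 0 (τ=3/4); S_0(τ)=137/512

y_0=5 y_1=-1 y_2=-2
S(3/4) = 137/512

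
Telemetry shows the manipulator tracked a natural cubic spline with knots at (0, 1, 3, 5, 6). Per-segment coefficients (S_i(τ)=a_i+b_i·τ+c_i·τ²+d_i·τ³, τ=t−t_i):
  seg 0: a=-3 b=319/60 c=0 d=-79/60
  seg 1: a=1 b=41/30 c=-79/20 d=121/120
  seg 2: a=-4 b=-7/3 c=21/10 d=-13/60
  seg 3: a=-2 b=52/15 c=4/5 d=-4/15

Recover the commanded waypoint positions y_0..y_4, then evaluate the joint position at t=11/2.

y_0=-3 y_1=1 y_2=-4 y_3=-2 y_4=2
S(11/2) = -1/10

y_0 = S_0(0) = a_0 = -3
y_1 = S_1(0) = a_1 = 1
y_2 = S_2(0) = a_2 = -4
y_3 = S_3(0) = a_3 = -2
y_4 = S_3(1) = 2
t_q=11/2 is in segment 3 (τ=1/2); S_3(τ)=-1/10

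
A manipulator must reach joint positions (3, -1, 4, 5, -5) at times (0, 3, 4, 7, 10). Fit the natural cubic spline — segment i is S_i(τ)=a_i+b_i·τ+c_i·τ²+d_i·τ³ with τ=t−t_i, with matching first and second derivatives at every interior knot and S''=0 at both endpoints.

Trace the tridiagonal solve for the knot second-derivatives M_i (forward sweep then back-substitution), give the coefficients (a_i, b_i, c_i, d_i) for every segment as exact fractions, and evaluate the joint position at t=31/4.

Δ: Δ0=-4/3, Δ1=5, Δ2=1/3, Δ3=-10/3
row 1: diag=8, rhs=38; c'=1/8, d'=19/4
row 2: denom=8−1·1/8=63/8; d'=(-28−1·19/4)/(63/8)=-262/63
row 3: denom=12−3·8/21=76/7; d'=(-22−3·-262/63)/(76/7)=-50/57
back: M3=-50/57
back: M2=-262/63−8/21·-50/57=-218/57
back: M1=19/4−1/8·-218/57=298/57
M: M0=0, M1=298/57, M2=-218/57, M3=-50/57, M4=0
seg 0: a=3, c=M0/2=0, d=(M1−M0)/(6·3)=149/513, b=Δ0−h0·(2M0+M1)/6=-75/19
seg 1: a=-1, c=M1/2=149/57, d=(M2−M1)/(6·1)=-86/57, b=Δ1−h1·(2M1+M2)/6=74/19
seg 2: a=4, c=M2/2=-109/57, d=(M3−M2)/(6·3)=28/171, b=Δ2−h2·(2M2+M3)/6=262/57
seg 3: a=5, c=M3/2=-25/57, d=(M4−M3)/(6·3)=25/513, b=Δ3−h3·(2M3+M4)/6=-140/57
t_q=31/4 → seg 3, τ=3/4; S=5+-140/57·τ+-25/57·τ²+25/513·τ³=3565/1216

  seg 0: a=3 b=-75/19 c=0 d=149/513
  seg 1: a=-1 b=74/19 c=149/57 d=-86/57
  seg 2: a=4 b=262/57 c=-109/57 d=28/171
  seg 3: a=5 b=-140/57 c=-25/57 d=25/513
S(31/4) = 3565/1216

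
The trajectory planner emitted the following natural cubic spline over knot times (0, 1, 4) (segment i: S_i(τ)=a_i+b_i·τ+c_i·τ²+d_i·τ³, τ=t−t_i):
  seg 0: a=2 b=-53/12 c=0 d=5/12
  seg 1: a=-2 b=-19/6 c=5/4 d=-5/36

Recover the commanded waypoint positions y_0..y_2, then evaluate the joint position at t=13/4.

y_0=2 y_1=-2 y_2=-4
S(13/4) = -1121/256

y_0 = S_0(0) = a_0 = 2
y_1 = S_1(0) = a_1 = -2
y_2 = S_1(3) = -4
t_q=13/4 is in segment 1 (τ=9/4); S_1(τ)=-1121/256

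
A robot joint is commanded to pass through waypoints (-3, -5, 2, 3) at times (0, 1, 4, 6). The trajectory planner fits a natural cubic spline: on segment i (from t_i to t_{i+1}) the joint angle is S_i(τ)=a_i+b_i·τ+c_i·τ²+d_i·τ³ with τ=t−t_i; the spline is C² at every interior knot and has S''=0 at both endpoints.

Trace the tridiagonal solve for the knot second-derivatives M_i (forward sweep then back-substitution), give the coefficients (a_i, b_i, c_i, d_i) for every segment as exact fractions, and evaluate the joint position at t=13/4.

Δ: Δ0=-2, Δ1=7/3, Δ2=1/2
row 1: diag=8, rhs=26; c'=3/8, d'=13/4
row 2: denom=10−3·3/8=71/8; d'=(-11−3·13/4)/(71/8)=-166/71
back: M2=-166/71
back: M1=13/4−3/8·-166/71=293/71
M: M0=0, M1=293/71, M2=-166/71, M3=0
seg 0: a=-3, c=M0/2=0, d=(M1−M0)/(6·1)=293/426, b=Δ0−h0·(2M0+M1)/6=-1145/426
seg 1: a=-5, c=M1/2=293/142, d=(M2−M1)/(6·3)=-51/142, b=Δ1−h1·(2M1+M2)/6=-133/213
seg 2: a=2, c=M2/2=-83/71, d=(M3−M2)/(6·2)=83/426, b=Δ2−h2·(2M2+M3)/6=877/426
t_q=13/4 → seg 1, τ=9/4; S=-5+-133/213·τ+293/142·τ²+-51/142·τ³=-455/9088

  seg 0: a=-3 b=-1145/426 c=0 d=293/426
  seg 1: a=-5 b=-133/213 c=293/142 d=-51/142
  seg 2: a=2 b=877/426 c=-83/71 d=83/426
S(13/4) = -455/9088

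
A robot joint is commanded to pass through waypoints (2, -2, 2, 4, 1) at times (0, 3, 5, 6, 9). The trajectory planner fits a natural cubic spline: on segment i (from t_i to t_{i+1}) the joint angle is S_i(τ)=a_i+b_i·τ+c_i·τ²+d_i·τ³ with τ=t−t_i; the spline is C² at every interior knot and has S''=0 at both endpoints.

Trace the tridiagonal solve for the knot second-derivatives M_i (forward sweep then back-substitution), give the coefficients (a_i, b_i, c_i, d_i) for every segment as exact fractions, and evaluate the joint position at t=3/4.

Δ: Δ0=-4/3, Δ1=2, Δ2=2, Δ3=-1
row 1: diag=10, rhs=20; c'=1/5, d'=2
row 2: denom=6−2·1/5=28/5; d'=(0−2·2)/(28/5)=-5/7
row 3: denom=8−1·5/28=219/28; d'=(-18−1·-5/7)/(219/28)=-484/219
back: M3=-484/219
back: M2=-5/7−5/28·-484/219=-70/219
back: M1=2−1/5·-70/219=452/219
M: M0=0, M1=452/219, M2=-70/219, M3=-484/219, M4=0
seg 0: a=2, c=M0/2=0, d=(M1−M0)/(6·3)=226/1971, b=Δ0−h0·(2M0+M1)/6=-518/219
seg 1: a=-2, c=M1/2=226/219, d=(M2−M1)/(6·2)=-29/146, b=Δ1−h1·(2M1+M2)/6=160/219
seg 2: a=2, c=M2/2=-35/219, d=(M3−M2)/(6·1)=-23/73, b=Δ2−h2·(2M2+M3)/6=542/219
seg 3: a=4, c=M3/2=-242/219, d=(M4−M3)/(6·3)=242/1971, b=Δ3−h3·(2M3+M4)/6=265/219
t_q=3/4 → seg 0, τ=3/4; S=2+-518/219·τ+0·τ²+226/1971·τ³=641/2336

  seg 0: a=2 b=-518/219 c=0 d=226/1971
  seg 1: a=-2 b=160/219 c=226/219 d=-29/146
  seg 2: a=2 b=542/219 c=-35/219 d=-23/73
  seg 3: a=4 b=265/219 c=-242/219 d=242/1971
S(3/4) = 641/2336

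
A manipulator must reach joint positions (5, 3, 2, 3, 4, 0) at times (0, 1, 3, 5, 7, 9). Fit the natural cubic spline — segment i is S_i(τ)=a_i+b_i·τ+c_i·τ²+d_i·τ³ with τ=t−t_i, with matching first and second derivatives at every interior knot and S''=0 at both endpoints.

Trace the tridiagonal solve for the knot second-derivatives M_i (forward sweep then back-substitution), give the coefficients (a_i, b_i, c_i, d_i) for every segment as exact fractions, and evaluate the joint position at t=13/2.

  seg 0: a=5 b=-1367/612 c=0 d=143/612
  seg 1: a=3 b=-469/306 c=143/204 d=-113/1224
  seg 2: a=2 b=25/153 c=5/34 d=13/1224
  seg 3: a=3 b=269/306 c=43/204 d=-245/1224
  seg 4: a=4 b=-104/153 c=-101/102 d=101/612
S(13/2) = 13439/3264

Δ: Δ0=-2, Δ1=-1/2, Δ2=1/2, Δ3=1/2, Δ4=-2
row 1: diag=6, rhs=9; c'=1/3, d'=3/2
row 2: denom=8−2·1/3=22/3; d'=(6−2·3/2)/(22/3)=9/22
row 3: denom=8−2·3/11=82/11; d'=(0−2·9/22)/(82/11)=-9/82
row 4: denom=8−2·11/41=306/41; d'=(-15−2·-9/82)/(306/41)=-101/51
back: M4=-101/51
back: M3=-9/82−11/41·-101/51=43/102
back: M2=9/22−3/11·43/102=5/17
back: M1=3/2−1/3·5/17=143/102
M: M0=0, M1=143/102, M2=5/17, M3=43/102, M4=-101/51, M5=0
seg 0: a=5, c=M0/2=0, d=(M1−M0)/(6·1)=143/612, b=Δ0−h0·(2M0+M1)/6=-1367/612
seg 1: a=3, c=M1/2=143/204, d=(M2−M1)/(6·2)=-113/1224, b=Δ1−h1·(2M1+M2)/6=-469/306
seg 2: a=2, c=M2/2=5/34, d=(M3−M2)/(6·2)=13/1224, b=Δ2−h2·(2M2+M3)/6=25/153
seg 3: a=3, c=M3/2=43/204, d=(M4−M3)/(6·2)=-245/1224, b=Δ3−h3·(2M3+M4)/6=269/306
seg 4: a=4, c=M4/2=-101/102, d=(M5−M4)/(6·2)=101/612, b=Δ4−h4·(2M4+M5)/6=-104/153
t_q=13/2 → seg 3, τ=3/2; S=3+269/306·τ+43/204·τ²+-245/1224·τ³=13439/3264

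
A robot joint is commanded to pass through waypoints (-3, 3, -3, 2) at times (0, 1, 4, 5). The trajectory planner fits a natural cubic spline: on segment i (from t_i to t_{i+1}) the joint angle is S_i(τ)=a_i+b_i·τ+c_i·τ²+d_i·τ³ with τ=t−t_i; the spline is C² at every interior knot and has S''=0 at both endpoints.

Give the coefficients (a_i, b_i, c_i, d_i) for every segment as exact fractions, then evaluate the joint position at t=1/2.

Δ: Δ0=6, Δ1=-2, Δ2=5
row 1: diag=8, rhs=-48; c'=3/8, d'=-6
row 2: denom=8−3·3/8=55/8; d'=(42−3·-6)/(55/8)=96/11
back: M2=96/11
back: M1=-6−3/8·96/11=-102/11
M: M0=0, M1=-102/11, M2=96/11, M3=0
seg 0: a=-3, c=M0/2=0, d=(M1−M0)/(6·1)=-17/11, b=Δ0−h0·(2M0+M1)/6=83/11
seg 1: a=3, c=M1/2=-51/11, d=(M2−M1)/(6·3)=1, b=Δ1−h1·(2M1+M2)/6=32/11
seg 2: a=-3, c=M2/2=48/11, d=(M3−M2)/(6·1)=-16/11, b=Δ2−h2·(2M2+M3)/6=23/11
t_q=1/2 → seg 0, τ=1/2; S=-3+83/11·τ+0·τ²+-17/11·τ³=51/88

  seg 0: a=-3 b=83/11 c=0 d=-17/11
  seg 1: a=3 b=32/11 c=-51/11 d=1
  seg 2: a=-3 b=23/11 c=48/11 d=-16/11
S(1/2) = 51/88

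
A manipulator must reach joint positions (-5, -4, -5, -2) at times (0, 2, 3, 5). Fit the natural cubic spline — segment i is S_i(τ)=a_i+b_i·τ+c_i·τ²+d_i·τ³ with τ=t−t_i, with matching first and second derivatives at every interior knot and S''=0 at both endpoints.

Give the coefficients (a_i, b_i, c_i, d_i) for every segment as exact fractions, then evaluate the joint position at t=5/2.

  seg 0: a=-5 b=81/70 c=0 d=-23/140
  seg 1: a=-4 b=-57/70 c=-69/70 d=4/5
  seg 2: a=-5 b=-27/70 c=99/70 d=-33/140
S(5/2) = -255/56

Δ: Δ0=1/2, Δ1=-1, Δ2=3/2
row 1: diag=6, rhs=-9; c'=1/6, d'=-3/2
row 2: denom=6−1·1/6=35/6; d'=(15−1·-3/2)/(35/6)=99/35
back: M2=99/35
back: M1=-3/2−1/6·99/35=-69/35
M: M0=0, M1=-69/35, M2=99/35, M3=0
seg 0: a=-5, c=M0/2=0, d=(M1−M0)/(6·2)=-23/140, b=Δ0−h0·(2M0+M1)/6=81/70
seg 1: a=-4, c=M1/2=-69/70, d=(M2−M1)/(6·1)=4/5, b=Δ1−h1·(2M1+M2)/6=-57/70
seg 2: a=-5, c=M2/2=99/70, d=(M3−M2)/(6·2)=-33/140, b=Δ2−h2·(2M2+M3)/6=-27/70
t_q=5/2 → seg 1, τ=1/2; S=-4+-57/70·τ+-69/70·τ²+4/5·τ³=-255/56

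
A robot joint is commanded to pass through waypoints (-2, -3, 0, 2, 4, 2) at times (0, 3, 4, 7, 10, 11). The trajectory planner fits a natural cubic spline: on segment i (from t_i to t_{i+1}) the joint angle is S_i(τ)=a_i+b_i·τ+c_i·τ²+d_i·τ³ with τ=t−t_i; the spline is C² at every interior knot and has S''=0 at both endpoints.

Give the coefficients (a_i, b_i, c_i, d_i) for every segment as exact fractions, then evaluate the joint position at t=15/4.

Δ: Δ0=-1/3, Δ1=3, Δ2=2/3, Δ3=2/3, Δ4=-2
row 1: diag=8, rhs=20; c'=1/8, d'=5/2
row 2: denom=8−1·1/8=63/8; d'=(-14−1·5/2)/(63/8)=-44/21
row 3: denom=12−3·8/21=76/7; d'=(0−3·-44/21)/(76/7)=11/19
row 4: denom=8−3·21/76=545/76; d'=(-16−3·11/19)/(545/76)=-1348/545
back: M4=-1348/545
back: M3=11/19−21/76·-1348/545=688/545
back: M2=-44/21−8/21·688/545=-1404/545
back: M1=5/2−1/8·-1404/545=1538/545
M: M0=0, M1=1538/545, M2=-1404/545, M3=688/545, M4=-1348/545, M5=0
seg 0: a=-2, c=M0/2=0, d=(M1−M0)/(6·3)=769/4905, b=Δ0−h0·(2M0+M1)/6=-2852/1635
seg 1: a=-3, c=M1/2=769/545, d=(M2−M1)/(6·1)=-1471/1635, b=Δ1−h1·(2M1+M2)/6=4069/1635
seg 2: a=0, c=M2/2=-702/545, d=(M3−M2)/(6·3)=1046/4905, b=Δ2−h2·(2M2+M3)/6=854/327
seg 3: a=2, c=M3/2=344/545, d=(M4−M3)/(6·3)=-1018/4905, b=Δ3−h3·(2M3+M4)/6=1048/1635
seg 4: a=4, c=M4/2=-674/545, d=(M5−M4)/(6·1)=674/1635, b=Δ4−h4·(2M4+M5)/6=-1922/1635
t_q=15/4 → seg 1, τ=3/4; S=-3+4069/1635·τ+769/545·τ²+-1471/1635·τ³=-25091/34880

  seg 0: a=-2 b=-2852/1635 c=0 d=769/4905
  seg 1: a=-3 b=4069/1635 c=769/545 d=-1471/1635
  seg 2: a=0 b=854/327 c=-702/545 d=1046/4905
  seg 3: a=2 b=1048/1635 c=344/545 d=-1018/4905
  seg 4: a=4 b=-1922/1635 c=-674/545 d=674/1635
S(15/4) = -25091/34880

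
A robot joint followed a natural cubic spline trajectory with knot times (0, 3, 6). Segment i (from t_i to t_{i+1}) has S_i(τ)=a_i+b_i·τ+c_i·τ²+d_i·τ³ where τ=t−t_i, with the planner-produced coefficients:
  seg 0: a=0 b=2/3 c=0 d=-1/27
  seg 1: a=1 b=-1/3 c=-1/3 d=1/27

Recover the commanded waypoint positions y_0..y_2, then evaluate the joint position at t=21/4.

y_0=0 y_1=1 y_2=-2
S(21/4) = -65/64

y_0 = S_0(0) = a_0 = 0
y_1 = S_1(0) = a_1 = 1
y_2 = S_1(3) = -2
t_q=21/4 is in segment 1 (τ=9/4); S_1(τ)=-65/64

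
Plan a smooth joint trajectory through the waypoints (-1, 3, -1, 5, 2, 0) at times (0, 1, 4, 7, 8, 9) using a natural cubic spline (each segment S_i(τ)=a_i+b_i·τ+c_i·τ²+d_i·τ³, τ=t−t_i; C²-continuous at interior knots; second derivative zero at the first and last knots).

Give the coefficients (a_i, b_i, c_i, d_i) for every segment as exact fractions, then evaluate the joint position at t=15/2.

Δ: Δ0=4, Δ1=-4/3, Δ2=2, Δ3=-3, Δ4=-2
row 1: diag=8, rhs=-32; c'=3/8, d'=-4
row 2: denom=12−3·3/8=87/8; d'=(20−3·-4)/(87/8)=256/87
row 3: denom=8−3·8/29=208/29; d'=(-30−3·256/87)/(208/29)=-563/104
row 4: denom=4−1·29/208=803/208; d'=(6−1·-563/104)/(803/208)=2374/803
back: M4=2374/803
back: M3=-563/104−29/208·2374/803=-4678/803
back: M2=256/87−8/29·-4678/803=10960/2409
back: M1=-4−3/8·10960/2409=-4582/803
M: M0=0, M1=-4582/803, M2=10960/2409, M3=-4678/803, M4=2374/803, M5=0
seg 0: a=-1, c=M0/2=0, d=(M1−M0)/(6·1)=-2291/2409, b=Δ0−h0·(2M0+M1)/6=11927/2409
seg 1: a=3, c=M1/2=-2291/803, d=(M2−M1)/(6·3)=1123/1971, b=Δ1−h1·(2M1+M2)/6=5054/2409
seg 2: a=-1, c=M2/2=5480/2409, d=(M3−M2)/(6·3)=-12497/21681, b=Δ2−h2·(2M2+M3)/6=875/2409
seg 3: a=5, c=M3/2=-2339/803, d=(M4−M3)/(6·1)=3526/2409, b=Δ3−h3·(2M3+M4)/6=-3736/2409
seg 4: a=2, c=M4/2=1187/803, d=(M5−M4)/(6·1)=-1187/2409, b=Δ4−h4·(2M4+M5)/6=-7192/2409
t_q=15/2 → seg 3, τ=1/2; S=5+-3736/2409·τ+-2339/803·τ²+3526/2409·τ³=5909/1606

  seg 0: a=-1 b=11927/2409 c=0 d=-2291/2409
  seg 1: a=3 b=5054/2409 c=-2291/803 d=1123/1971
  seg 2: a=-1 b=875/2409 c=5480/2409 d=-12497/21681
  seg 3: a=5 b=-3736/2409 c=-2339/803 d=3526/2409
  seg 4: a=2 b=-7192/2409 c=1187/803 d=-1187/2409
S(15/2) = 5909/1606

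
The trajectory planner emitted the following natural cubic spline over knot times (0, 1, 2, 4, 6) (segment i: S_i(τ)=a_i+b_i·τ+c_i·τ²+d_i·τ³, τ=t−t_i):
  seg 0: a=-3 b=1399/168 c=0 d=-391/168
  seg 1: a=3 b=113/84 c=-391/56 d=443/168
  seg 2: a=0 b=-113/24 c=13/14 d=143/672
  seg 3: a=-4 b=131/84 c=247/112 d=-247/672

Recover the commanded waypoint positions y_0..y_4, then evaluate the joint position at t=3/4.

y_0 = S_0(0) = a_0 = -3
y_1 = S_1(0) = a_1 = 3
y_2 = S_2(0) = a_2 = 0
y_3 = S_3(0) = a_3 = -4
y_4 = S_3(2) = 5
t_q=3/4 is in segment 0 (τ=3/4); S_0(τ)=1159/512

y_0=-3 y_1=3 y_2=0 y_3=-4 y_4=5
S(3/4) = 1159/512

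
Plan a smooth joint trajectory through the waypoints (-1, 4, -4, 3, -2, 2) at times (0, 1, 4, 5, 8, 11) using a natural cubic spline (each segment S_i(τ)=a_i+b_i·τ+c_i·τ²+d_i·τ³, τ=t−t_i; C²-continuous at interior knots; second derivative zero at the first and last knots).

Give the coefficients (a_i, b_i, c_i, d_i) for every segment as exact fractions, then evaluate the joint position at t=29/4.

Δ: Δ0=5, Δ1=-8/3, Δ2=7, Δ3=-5/3, Δ4=4/3
row 1: diag=8, rhs=-46; c'=3/8, d'=-23/4
row 2: denom=8−3·3/8=55/8; d'=(58−3·-23/4)/(55/8)=602/55
row 3: denom=8−1·8/55=432/55; d'=(-52−1·602/55)/(432/55)=-577/72
row 4: denom=12−3·55/144=521/48; d'=(18−3·-577/72)/(521/48)=2018/521
back: M4=2018/521
back: M3=-577/72−55/144·2018/521=-4946/521
back: M2=602/55−8/55·-4946/521=6422/521
back: M1=-23/4−3/8·6422/521=-5404/521
M: M0=0, M1=-5404/521, M2=6422/521, M3=-4946/521, M4=2018/521, M5=0
seg 0: a=-1, c=M0/2=0, d=(M1−M0)/(6·1)=-2702/1563, b=Δ0−h0·(2M0+M1)/6=10517/1563
seg 1: a=4, c=M1/2=-2702/521, d=(M2−M1)/(6·3)=657/521, b=Δ1−h1·(2M1+M2)/6=2411/1563
seg 2: a=-4, c=M2/2=3211/521, d=(M3−M2)/(6·1)=-5684/1563, b=Δ2−h2·(2M2+M3)/6=6992/1563
seg 3: a=3, c=M3/2=-2473/521, d=(M4−M3)/(6·3)=3482/4689, b=Δ3−h3·(2M3+M4)/6=9206/1563
seg 4: a=-2, c=M4/2=1009/521, d=(M5−M4)/(6·3)=-1009/4689, b=Δ4−h4·(2M4+M5)/6=-3970/1563
t_q=29/4 → seg 3, τ=9/4; S=3+9206/1563·τ+-2473/521·τ²+3482/4689·τ³=11355/16672

  seg 0: a=-1 b=10517/1563 c=0 d=-2702/1563
  seg 1: a=4 b=2411/1563 c=-2702/521 d=657/521
  seg 2: a=-4 b=6992/1563 c=3211/521 d=-5684/1563
  seg 3: a=3 b=9206/1563 c=-2473/521 d=3482/4689
  seg 4: a=-2 b=-3970/1563 c=1009/521 d=-1009/4689
S(29/4) = 11355/16672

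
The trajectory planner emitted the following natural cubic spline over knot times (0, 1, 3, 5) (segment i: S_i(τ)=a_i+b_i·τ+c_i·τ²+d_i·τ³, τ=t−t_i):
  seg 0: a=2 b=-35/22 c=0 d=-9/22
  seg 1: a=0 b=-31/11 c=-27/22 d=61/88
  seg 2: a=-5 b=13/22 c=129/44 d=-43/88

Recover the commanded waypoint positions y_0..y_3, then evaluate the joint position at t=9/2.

y_0=2 y_1=0 y_2=-5 y_3=4
S(9/2) = 587/704

y_0 = S_0(0) = a_0 = 2
y_1 = S_1(0) = a_1 = 0
y_2 = S_2(0) = a_2 = -5
y_3 = S_2(2) = 4
t_q=9/2 is in segment 2 (τ=3/2); S_2(τ)=587/704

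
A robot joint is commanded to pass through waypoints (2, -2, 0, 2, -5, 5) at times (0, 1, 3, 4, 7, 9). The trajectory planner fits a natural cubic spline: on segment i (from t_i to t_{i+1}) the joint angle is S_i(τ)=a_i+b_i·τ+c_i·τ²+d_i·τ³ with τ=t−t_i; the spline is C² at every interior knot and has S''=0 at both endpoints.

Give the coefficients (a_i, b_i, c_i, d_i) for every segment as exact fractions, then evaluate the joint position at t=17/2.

  seg 0: a=2 b=-15983/3318 c=0 d=2711/3318
  seg 1: a=-2 b=-3925/1659 c=2711/1106 d=-2549/6636
  seg 2: a=0 b=4694/1659 c=81/553 d=-1619/1659
  seg 3: a=2 b=323/1659 c=-1538/553 d=1072/1659
  seg 4: a=-5 b=1583/1659 c=1678/553 d=-839/1659
S(17/2) = 6865/4424

Δ: Δ0=-4, Δ1=1, Δ2=2, Δ3=-7/3, Δ4=5
row 1: diag=6, rhs=30; c'=1/3, d'=5
row 2: denom=6−2·1/3=16/3; d'=(6−2·5)/(16/3)=-3/4
row 3: denom=8−1·3/16=125/16; d'=(-26−1·-3/4)/(125/16)=-404/125
row 4: denom=10−3·48/125=1106/125; d'=(44−3·-404/125)/(1106/125)=3356/553
back: M4=3356/553
back: M3=-404/125−48/125·3356/553=-3076/553
back: M2=-3/4−3/16·-3076/553=162/553
back: M1=5−1/3·162/553=2711/553
M: M0=0, M1=2711/553, M2=162/553, M3=-3076/553, M4=3356/553, M5=0
seg 0: a=2, c=M0/2=0, d=(M1−M0)/(6·1)=2711/3318, b=Δ0−h0·(2M0+M1)/6=-15983/3318
seg 1: a=-2, c=M1/2=2711/1106, d=(M2−M1)/(6·2)=-2549/6636, b=Δ1−h1·(2M1+M2)/6=-3925/1659
seg 2: a=0, c=M2/2=81/553, d=(M3−M2)/(6·1)=-1619/1659, b=Δ2−h2·(2M2+M3)/6=4694/1659
seg 3: a=2, c=M3/2=-1538/553, d=(M4−M3)/(6·3)=1072/1659, b=Δ3−h3·(2M3+M4)/6=323/1659
seg 4: a=-5, c=M4/2=1678/553, d=(M5−M4)/(6·2)=-839/1659, b=Δ4−h4·(2M4+M5)/6=1583/1659
t_q=17/2 → seg 4, τ=3/2; S=-5+1583/1659·τ+1678/553·τ²+-839/1659·τ³=6865/4424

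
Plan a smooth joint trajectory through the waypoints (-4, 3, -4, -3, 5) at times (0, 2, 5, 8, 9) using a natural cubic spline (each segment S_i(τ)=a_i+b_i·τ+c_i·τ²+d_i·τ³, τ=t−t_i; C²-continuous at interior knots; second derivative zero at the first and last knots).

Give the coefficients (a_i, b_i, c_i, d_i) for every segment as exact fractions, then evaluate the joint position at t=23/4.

Δ: Δ0=7/2, Δ1=-7/3, Δ2=1/3, Δ3=8
row 1: diag=10, rhs=-35; c'=3/10, d'=-7/2
row 2: denom=12−3·3/10=111/10; d'=(16−3·-7/2)/(111/10)=265/111
row 3: denom=8−3·10/37=266/37; d'=(46−3·265/111)/(266/37)=1437/266
back: M3=1437/266
back: M2=265/111−10/37·1437/266=370/399
back: M1=-7/2−3/10·370/399=-1005/266
M: M0=0, M1=-1005/266, M2=370/399, M3=1437/266, M4=0
seg 0: a=-4, c=M0/2=0, d=(M1−M0)/(6·2)=-335/1064, b=Δ0−h0·(2M0+M1)/6=633/133
seg 1: a=3, c=M1/2=-1005/532, d=(M2−M1)/(6·3)=3755/14364, b=Δ1−h1·(2M1+M2)/6=261/266
seg 2: a=-4, c=M2/2=185/399, d=(M3−M2)/(6·3)=3571/14364, b=Δ2−h2·(2M2+M3)/6=-1753/532
seg 3: a=-3, c=M3/2=1437/532, d=(M4−M3)/(6·1)=-479/532, b=Δ3−h3·(2M3+M4)/6=1649/266
t_q=23/4 → seg 2, τ=3/4; S=-4+-1753/532·τ+185/399·τ²+3571/14364·τ³=-207885/34048

  seg 0: a=-4 b=633/133 c=0 d=-335/1064
  seg 1: a=3 b=261/266 c=-1005/532 d=3755/14364
  seg 2: a=-4 b=-1753/532 c=185/399 d=3571/14364
  seg 3: a=-3 b=1649/266 c=1437/532 d=-479/532
S(23/4) = -207885/34048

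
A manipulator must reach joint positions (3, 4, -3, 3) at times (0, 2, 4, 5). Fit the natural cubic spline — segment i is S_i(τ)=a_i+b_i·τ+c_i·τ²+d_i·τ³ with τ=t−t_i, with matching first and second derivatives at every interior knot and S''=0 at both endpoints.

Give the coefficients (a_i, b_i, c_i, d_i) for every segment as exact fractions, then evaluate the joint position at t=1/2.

Δ: Δ0=1/2, Δ1=-7/2, Δ2=6
row 1: diag=8, rhs=-24; c'=1/4, d'=-3
row 2: denom=6−2·1/4=11/2; d'=(57−2·-3)/(11/2)=126/11
back: M2=126/11
back: M1=-3−1/4·126/11=-129/22
M: M0=0, M1=-129/22, M2=126/11, M3=0
seg 0: a=3, c=M0/2=0, d=(M1−M0)/(6·2)=-43/88, b=Δ0−h0·(2M0+M1)/6=27/11
seg 1: a=4, c=M1/2=-129/44, d=(M2−M1)/(6·2)=127/88, b=Δ1−h1·(2M1+M2)/6=-75/22
seg 2: a=-3, c=M2/2=63/11, d=(M3−M2)/(6·1)=-21/11, b=Δ2−h2·(2M2+M3)/6=24/11
t_q=1/2 → seg 0, τ=1/2; S=3+27/11·τ+0·τ²+-43/88·τ³=2933/704

  seg 0: a=3 b=27/11 c=0 d=-43/88
  seg 1: a=4 b=-75/22 c=-129/44 d=127/88
  seg 2: a=-3 b=24/11 c=63/11 d=-21/11
S(1/2) = 2933/704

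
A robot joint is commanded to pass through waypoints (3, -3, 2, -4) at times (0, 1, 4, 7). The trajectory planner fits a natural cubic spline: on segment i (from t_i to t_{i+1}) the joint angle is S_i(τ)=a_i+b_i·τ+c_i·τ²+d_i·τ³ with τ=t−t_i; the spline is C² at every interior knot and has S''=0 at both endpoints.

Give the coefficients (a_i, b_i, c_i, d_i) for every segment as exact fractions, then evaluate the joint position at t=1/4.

Δ: Δ0=-6, Δ1=5/3, Δ2=-2
row 1: diag=8, rhs=46; c'=3/8, d'=23/4
row 2: denom=12−3·3/8=87/8; d'=(-22−3·23/4)/(87/8)=-314/87
back: M2=-314/87
back: M1=23/4−3/8·-314/87=206/29
M: M0=0, M1=206/29, M2=-314/87, M3=0
seg 0: a=3, c=M0/2=0, d=(M1−M0)/(6·1)=103/87, b=Δ0−h0·(2M0+M1)/6=-625/87
seg 1: a=-3, c=M1/2=103/29, d=(M2−M1)/(6·3)=-466/783, b=Δ1−h1·(2M1+M2)/6=-316/87
seg 2: a=2, c=M2/2=-157/87, d=(M3−M2)/(6·3)=157/783, b=Δ2−h2·(2M2+M3)/6=140/87
t_q=1/4 → seg 0, τ=1/4; S=3+-625/87·τ+0·τ²+103/87·τ³=2269/1856

  seg 0: a=3 b=-625/87 c=0 d=103/87
  seg 1: a=-3 b=-316/87 c=103/29 d=-466/783
  seg 2: a=2 b=140/87 c=-157/87 d=157/783
S(1/4) = 2269/1856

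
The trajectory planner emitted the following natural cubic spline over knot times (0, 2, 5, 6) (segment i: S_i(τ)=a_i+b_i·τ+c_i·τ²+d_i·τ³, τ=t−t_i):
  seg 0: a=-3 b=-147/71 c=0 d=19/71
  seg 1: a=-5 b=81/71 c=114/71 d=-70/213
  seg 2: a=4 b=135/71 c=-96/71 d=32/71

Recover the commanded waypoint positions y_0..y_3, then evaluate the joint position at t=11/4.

y_0=-3 y_1=-5 y_2=4 y_3=5
S(11/4) = -7679/2272

y_0 = S_0(0) = a_0 = -3
y_1 = S_1(0) = a_1 = -5
y_2 = S_2(0) = a_2 = 4
y_3 = S_2(1) = 5
t_q=11/4 is in segment 1 (τ=3/4); S_1(τ)=-7679/2272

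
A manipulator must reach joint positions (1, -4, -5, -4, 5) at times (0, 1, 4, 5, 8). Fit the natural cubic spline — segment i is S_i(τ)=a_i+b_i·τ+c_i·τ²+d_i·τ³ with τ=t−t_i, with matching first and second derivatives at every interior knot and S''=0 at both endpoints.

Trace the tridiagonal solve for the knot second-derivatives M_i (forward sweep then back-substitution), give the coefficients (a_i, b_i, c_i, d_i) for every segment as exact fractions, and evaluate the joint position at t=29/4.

  seg 0: a=1 b=-607/108 c=0 d=67/108
  seg 1: a=-4 b=-203/54 c=67/36 d=-233/972
  seg 2: a=-5 b=101/108 c=-8/27 d=13/36
  seg 3: a=-4 b=77/54 c=85/108 d=-85/972
S(29/4) = 1687/768

Δ: Δ0=-5, Δ1=-1/3, Δ2=1, Δ3=3
row 1: diag=8, rhs=28; c'=3/8, d'=7/2
row 2: denom=8−3·3/8=55/8; d'=(8−3·7/2)/(55/8)=-4/11
row 3: denom=8−1·8/55=432/55; d'=(12−1·-4/11)/(432/55)=85/54
back: M3=85/54
back: M2=-4/11−8/55·85/54=-16/27
back: M1=7/2−3/8·-16/27=67/18
M: M0=0, M1=67/18, M2=-16/27, M3=85/54, M4=0
seg 0: a=1, c=M0/2=0, d=(M1−M0)/(6·1)=67/108, b=Δ0−h0·(2M0+M1)/6=-607/108
seg 1: a=-4, c=M1/2=67/36, d=(M2−M1)/(6·3)=-233/972, b=Δ1−h1·(2M1+M2)/6=-203/54
seg 2: a=-5, c=M2/2=-8/27, d=(M3−M2)/(6·1)=13/36, b=Δ2−h2·(2M2+M3)/6=101/108
seg 3: a=-4, c=M3/2=85/108, d=(M4−M3)/(6·3)=-85/972, b=Δ3−h3·(2M3+M4)/6=77/54
t_q=29/4 → seg 3, τ=9/4; S=-4+77/54·τ+85/108·τ²+-85/972·τ³=1687/768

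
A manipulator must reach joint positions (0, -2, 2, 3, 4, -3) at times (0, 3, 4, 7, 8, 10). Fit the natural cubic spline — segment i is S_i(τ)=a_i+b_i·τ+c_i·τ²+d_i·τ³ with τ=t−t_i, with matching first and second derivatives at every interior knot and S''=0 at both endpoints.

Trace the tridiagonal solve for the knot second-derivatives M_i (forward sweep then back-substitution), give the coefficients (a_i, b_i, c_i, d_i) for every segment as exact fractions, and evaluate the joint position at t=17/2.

Δ: Δ0=-2/3, Δ1=4, Δ2=1/3, Δ3=1, Δ4=-7/2
row 1: diag=8, rhs=28; c'=1/8, d'=7/2
row 2: denom=8−1·1/8=63/8; d'=(-22−1·7/2)/(63/8)=-68/21
row 3: denom=8−3·8/21=48/7; d'=(4−3·-68/21)/(48/7)=2
row 4: denom=6−1·7/48=281/48; d'=(-27−1·2)/(281/48)=-1392/281
back: M4=-1392/281
back: M3=2−7/48·-1392/281=765/281
back: M2=-68/21−8/21·765/281=-3604/843
back: M1=7/2−1/8·-3604/843=3401/843
M: M0=0, M1=3401/843, M2=-3604/843, M3=765/281, M4=-1392/281, M5=0
seg 0: a=0, c=M0/2=0, d=(M1−M0)/(6·3)=3401/15174, b=Δ0−h0·(2M0+M1)/6=-4525/1686
seg 1: a=-2, c=M1/2=3401/1686, d=(M2−M1)/(6·1)=-2335/1686, b=Δ1−h1·(2M1+M2)/6=2839/843
seg 2: a=2, c=M2/2=-1802/843, d=(M3−M2)/(6·3)=5899/15174, b=Δ2−h2·(2M2+M3)/6=1825/562
seg 3: a=3, c=M3/2=765/562, d=(M4−M3)/(6·1)=-719/562, b=Δ3−h3·(2M3+M4)/6=258/281
seg 4: a=4, c=M4/2=-696/281, d=(M5−M4)/(6·2)=116/281, b=Δ4−h4·(2M4+M5)/6=-111/562
t_q=17/2 → seg 4, τ=1/2; S=4+-111/562·τ+-696/281·τ²+116/281·τ³=3747/1124

  seg 0: a=0 b=-4525/1686 c=0 d=3401/15174
  seg 1: a=-2 b=2839/843 c=3401/1686 d=-2335/1686
  seg 2: a=2 b=1825/562 c=-1802/843 d=5899/15174
  seg 3: a=3 b=258/281 c=765/562 d=-719/562
  seg 4: a=4 b=-111/562 c=-696/281 d=116/281
S(17/2) = 3747/1124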